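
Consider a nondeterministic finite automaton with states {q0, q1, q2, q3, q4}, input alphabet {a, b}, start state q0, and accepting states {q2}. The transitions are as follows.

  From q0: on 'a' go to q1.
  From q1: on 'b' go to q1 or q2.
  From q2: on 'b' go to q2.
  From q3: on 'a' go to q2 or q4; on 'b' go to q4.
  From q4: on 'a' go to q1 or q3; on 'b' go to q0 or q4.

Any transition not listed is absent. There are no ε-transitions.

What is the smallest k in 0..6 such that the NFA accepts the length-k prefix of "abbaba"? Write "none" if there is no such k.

Start in {q0}.
Read 'a': q0→{q1}; now {q1}.
Read 'b': q1→{q1, q2}; now {q1, q2}.
None of the earlier sets intersect F, but {q1, q2} does.

2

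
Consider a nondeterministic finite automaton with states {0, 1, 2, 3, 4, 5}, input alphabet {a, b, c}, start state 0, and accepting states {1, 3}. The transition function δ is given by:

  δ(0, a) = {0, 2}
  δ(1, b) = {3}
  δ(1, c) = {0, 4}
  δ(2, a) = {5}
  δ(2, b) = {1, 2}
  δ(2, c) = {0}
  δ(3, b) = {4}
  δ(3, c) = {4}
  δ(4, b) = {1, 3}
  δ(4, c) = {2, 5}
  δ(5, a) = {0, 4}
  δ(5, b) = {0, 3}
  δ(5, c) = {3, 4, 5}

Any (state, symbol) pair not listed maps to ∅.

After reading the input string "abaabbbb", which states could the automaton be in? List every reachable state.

{1, 3, 4}

Start in {0}.
Read 'a': {0} → {0, 2}.
Read 'b': {0, 2} → {1, 2}.
Read 'a': {1, 2} → {5}.
Read 'a': {5} → {0, 4}.
Read 'b': {0, 4} → {1, 3}.
Read 'b': {1, 3} → {3, 4}.
Read 'b': {3, 4} → {1, 3, 4}.
Read 'b': {1, 3, 4} → {1, 3, 4}.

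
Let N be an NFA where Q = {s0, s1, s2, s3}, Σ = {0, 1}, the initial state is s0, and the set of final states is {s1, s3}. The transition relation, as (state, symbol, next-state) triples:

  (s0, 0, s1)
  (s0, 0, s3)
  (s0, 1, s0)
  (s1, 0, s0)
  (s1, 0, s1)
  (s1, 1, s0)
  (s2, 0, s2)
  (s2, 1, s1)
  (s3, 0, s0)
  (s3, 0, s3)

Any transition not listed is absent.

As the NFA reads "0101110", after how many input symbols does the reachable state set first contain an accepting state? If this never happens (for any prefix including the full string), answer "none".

Start in {s0}.
Read '0': s0→{s1, s3}; now {s1, s3}.
None of the earlier sets intersect F, but {s1, s3} does.

1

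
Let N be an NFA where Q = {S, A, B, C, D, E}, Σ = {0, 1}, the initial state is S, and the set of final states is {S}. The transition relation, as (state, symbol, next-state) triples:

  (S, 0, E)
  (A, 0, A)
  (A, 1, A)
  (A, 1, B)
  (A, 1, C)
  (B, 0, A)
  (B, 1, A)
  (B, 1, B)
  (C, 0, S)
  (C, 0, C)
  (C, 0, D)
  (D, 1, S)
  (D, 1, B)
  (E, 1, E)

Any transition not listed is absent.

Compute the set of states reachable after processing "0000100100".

∅

Start in {S}.
Read '0': {S} → {E}.
Read '0': {E} → ∅.
The set is empty and remains empty for the remaining 8 symbols.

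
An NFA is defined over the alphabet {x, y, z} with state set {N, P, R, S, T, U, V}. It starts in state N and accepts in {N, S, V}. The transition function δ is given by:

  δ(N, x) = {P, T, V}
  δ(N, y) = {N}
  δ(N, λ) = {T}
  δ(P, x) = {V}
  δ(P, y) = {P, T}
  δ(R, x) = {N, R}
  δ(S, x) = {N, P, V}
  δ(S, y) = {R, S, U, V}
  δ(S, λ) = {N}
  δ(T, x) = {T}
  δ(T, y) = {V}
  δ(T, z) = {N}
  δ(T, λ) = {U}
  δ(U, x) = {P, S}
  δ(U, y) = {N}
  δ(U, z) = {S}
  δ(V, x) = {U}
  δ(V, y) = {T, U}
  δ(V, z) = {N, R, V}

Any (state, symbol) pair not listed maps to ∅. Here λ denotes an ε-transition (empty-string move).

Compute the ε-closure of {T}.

Begin with {T}.
ε-move T → U; add U.

{T, U}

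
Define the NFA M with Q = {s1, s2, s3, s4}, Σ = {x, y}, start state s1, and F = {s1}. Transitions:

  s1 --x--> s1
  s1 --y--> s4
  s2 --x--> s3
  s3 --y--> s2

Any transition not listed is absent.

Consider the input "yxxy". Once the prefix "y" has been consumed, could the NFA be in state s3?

No

Start in {s1}.
Read 'y': {s1} → {s4}.
State s3 is not in {s4}.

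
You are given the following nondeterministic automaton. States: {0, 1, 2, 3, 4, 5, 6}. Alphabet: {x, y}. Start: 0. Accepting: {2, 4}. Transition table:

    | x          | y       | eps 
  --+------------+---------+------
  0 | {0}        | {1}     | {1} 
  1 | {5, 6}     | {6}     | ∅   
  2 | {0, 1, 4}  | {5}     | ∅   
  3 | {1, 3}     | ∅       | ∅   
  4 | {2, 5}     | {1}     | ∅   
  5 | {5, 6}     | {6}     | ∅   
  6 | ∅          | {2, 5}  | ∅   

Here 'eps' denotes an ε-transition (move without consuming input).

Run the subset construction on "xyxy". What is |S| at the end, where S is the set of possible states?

Start: ε-closure({0}) = {0, 1}.
Read 'x': 0→{0}, 1→{5, 6}; union {0, 5, 6}; ε-closure = {0, 1, 5, 6}.
Read 'y': 0→{1}, 1→{6}, 5→{6}, 6→{2, 5}; now {1, 2, 5, 6}.
Read 'x': 1→{5, 6}, 2→{0, 1, 4}, 5→{5, 6}, 6→∅; now {0, 1, 4, 5, 6}.
Read 'y': 0→{1}, 1→{6}, 4→{1}, 5→{6}, 6→{2, 5}; now {1, 2, 5, 6}.
That set has 4 states.

4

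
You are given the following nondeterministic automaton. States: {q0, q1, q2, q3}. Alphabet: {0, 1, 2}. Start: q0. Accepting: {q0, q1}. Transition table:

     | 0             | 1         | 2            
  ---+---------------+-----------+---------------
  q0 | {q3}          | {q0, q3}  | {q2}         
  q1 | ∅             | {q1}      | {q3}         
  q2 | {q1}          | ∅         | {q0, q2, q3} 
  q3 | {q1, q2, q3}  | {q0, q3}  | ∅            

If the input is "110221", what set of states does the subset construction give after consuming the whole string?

Start in {q0}.
Read '1': {q0} → {q0, q3}.
Read '1': {q0, q3} → {q0, q3}.
Read '0': {q0, q3} → {q1, q2, q3}.
Read '2': {q1, q2, q3} → {q0, q2, q3}.
Read '2': {q0, q2, q3} → {q0, q2, q3}.
Read '1': {q0, q2, q3} → {q0, q3}.

{q0, q3}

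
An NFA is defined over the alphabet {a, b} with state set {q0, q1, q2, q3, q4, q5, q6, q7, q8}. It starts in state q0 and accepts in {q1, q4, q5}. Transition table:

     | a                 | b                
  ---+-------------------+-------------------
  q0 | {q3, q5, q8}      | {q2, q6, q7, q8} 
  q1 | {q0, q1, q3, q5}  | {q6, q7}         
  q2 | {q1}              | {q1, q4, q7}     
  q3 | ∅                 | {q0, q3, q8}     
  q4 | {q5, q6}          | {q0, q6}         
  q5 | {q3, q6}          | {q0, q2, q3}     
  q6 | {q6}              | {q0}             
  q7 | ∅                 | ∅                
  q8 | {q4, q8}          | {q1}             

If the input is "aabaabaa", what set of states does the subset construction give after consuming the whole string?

{q0, q1, q3, q4, q5, q6, q8}

Start in {q0}.
Read 'a': {q0} → {q3, q5, q8}.
Read 'a': {q3, q5, q8} → {q3, q4, q6, q8}.
Read 'b': {q3, q4, q6, q8} → {q0, q1, q3, q6, q8}.
Read 'a': {q0, q1, q3, q6, q8} → {q0, q1, q3, q4, q5, q6, q8}.
Read 'a': {q0, q1, q3, q4, q5, q6, q8} → {q0, q1, q3, q4, q5, q6, q8}.
Read 'b': {q0, q1, q3, q4, q5, q6, q8} → {q0, q1, q2, q3, q6, q7, q8}.
Read 'a': {q0, q1, q2, q3, q6, q7, q8} → {q0, q1, q3, q4, q5, q6, q8}.
Read 'a': {q0, q1, q3, q4, q5, q6, q8} → {q0, q1, q3, q4, q5, q6, q8}.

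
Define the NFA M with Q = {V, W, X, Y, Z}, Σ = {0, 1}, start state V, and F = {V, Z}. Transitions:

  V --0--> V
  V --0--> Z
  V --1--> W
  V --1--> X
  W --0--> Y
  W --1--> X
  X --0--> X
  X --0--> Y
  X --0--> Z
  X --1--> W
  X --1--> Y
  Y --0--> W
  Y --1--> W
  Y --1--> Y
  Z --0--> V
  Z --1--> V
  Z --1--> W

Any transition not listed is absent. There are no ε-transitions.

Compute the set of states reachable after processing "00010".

{V, X, Y, Z}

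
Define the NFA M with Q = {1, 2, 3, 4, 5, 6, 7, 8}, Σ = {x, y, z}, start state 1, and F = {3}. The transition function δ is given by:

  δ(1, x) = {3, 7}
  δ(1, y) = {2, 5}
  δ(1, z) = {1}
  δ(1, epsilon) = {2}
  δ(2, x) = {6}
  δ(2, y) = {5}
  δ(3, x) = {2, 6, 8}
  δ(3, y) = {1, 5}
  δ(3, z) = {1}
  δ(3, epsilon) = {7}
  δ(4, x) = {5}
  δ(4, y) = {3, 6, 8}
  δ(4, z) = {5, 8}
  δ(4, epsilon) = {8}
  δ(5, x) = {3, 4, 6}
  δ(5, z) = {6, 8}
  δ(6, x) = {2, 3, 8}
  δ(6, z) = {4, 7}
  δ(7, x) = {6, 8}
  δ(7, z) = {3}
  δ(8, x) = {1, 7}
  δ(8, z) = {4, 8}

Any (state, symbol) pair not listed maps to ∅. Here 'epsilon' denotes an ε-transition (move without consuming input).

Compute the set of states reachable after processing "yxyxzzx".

Start: ε-closure({1}) = {1, 2}.
Read 'y': {1, 2} → {2, 5}.
Read 'x': {2, 5} → {3, 4, 6, 7, 8}.
Read 'y': {3, 4, 6, 7, 8} → {1, 2, 3, 5, 6, 7, 8}.
Read 'x': {1, 2, 3, 5, 6, 7, 8} → {1, 2, 3, 4, 6, 7, 8}.
Read 'z': {1, 2, 3, 4, 6, 7, 8} → {1, 2, 3, 4, 5, 7, 8}.
Read 'z': {1, 2, 3, 4, 5, 7, 8} → {1, 2, 3, 4, 5, 6, 7, 8}.
Read 'x': {1, 2, 3, 4, 5, 6, 7, 8} → {1, 2, 3, 4, 5, 6, 7, 8}.

{1, 2, 3, 4, 5, 6, 7, 8}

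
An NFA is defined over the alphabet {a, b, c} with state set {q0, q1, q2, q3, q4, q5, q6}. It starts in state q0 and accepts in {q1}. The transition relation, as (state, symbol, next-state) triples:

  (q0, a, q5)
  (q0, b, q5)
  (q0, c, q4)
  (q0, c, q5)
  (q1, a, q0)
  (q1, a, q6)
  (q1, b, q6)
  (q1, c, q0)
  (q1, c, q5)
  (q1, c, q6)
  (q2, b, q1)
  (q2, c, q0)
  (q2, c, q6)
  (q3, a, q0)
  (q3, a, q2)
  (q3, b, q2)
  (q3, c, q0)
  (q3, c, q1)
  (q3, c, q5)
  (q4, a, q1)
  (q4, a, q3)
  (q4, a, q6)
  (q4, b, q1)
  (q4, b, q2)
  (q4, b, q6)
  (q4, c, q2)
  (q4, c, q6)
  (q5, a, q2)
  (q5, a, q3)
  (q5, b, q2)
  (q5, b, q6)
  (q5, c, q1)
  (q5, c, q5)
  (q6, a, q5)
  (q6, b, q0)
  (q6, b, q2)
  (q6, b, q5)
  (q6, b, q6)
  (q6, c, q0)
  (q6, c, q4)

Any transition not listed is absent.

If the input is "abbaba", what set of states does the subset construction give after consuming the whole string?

Start in {q0}.
Read 'a': q0→{q5}; now {q5}.
Read 'b': q5→{q2, q6}; now {q2, q6}.
Read 'b': q2→{q1}, q6→{q0, q2, q5, q6}; now {q0, q1, q2, q5, q6}.
Read 'a': q0→{q5}, q1→{q0, q6}, q2→∅, q5→{q2, q3}, q6→{q5}; now {q0, q2, q3, q5, q6}.
Read 'b': q0→{q5}, q2→{q1}, q3→{q2}, q5→{q2, q6}, q6→{q0, q2, q5, q6}; now {q0, q1, q2, q5, q6}.
Read 'a': q0→{q5}, q1→{q0, q6}, q2→∅, q5→{q2, q3}, q6→{q5}; now {q0, q2, q3, q5, q6}.

{q0, q2, q3, q5, q6}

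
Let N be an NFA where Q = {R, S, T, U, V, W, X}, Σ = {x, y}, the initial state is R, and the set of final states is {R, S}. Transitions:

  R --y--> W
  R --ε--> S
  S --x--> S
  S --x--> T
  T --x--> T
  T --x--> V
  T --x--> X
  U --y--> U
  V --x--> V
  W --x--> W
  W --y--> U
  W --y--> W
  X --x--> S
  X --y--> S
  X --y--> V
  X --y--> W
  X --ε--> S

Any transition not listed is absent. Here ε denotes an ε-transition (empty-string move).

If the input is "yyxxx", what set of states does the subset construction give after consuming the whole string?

{W}

Start: ε-closure({R}) = {R, S}.
Read 'y': R→{W}, S→∅; now {W}.
Read 'y': W→{U, W}; now {U, W}.
Read 'x': U→∅, W→{W}; now {W}.
Read 'x': W→{W}; now {W}.
Read 'x': W→{W}; now {W}.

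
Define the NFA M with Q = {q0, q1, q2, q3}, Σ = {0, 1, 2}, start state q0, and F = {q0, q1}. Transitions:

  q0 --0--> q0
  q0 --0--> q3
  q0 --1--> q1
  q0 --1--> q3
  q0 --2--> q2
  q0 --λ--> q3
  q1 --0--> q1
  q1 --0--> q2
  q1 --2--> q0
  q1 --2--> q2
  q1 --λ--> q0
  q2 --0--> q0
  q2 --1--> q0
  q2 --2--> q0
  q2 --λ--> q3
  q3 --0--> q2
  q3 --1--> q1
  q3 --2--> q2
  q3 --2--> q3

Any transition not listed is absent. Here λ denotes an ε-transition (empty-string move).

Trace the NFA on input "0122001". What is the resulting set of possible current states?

{q0, q1, q3}

Start: ε-closure({q0}) = {q0, q3}.
Read '0': q0→{q0, q3}, q3→{q2}; now {q0, q2, q3}.
Read '1': q0→{q1, q3}, q2→{q0}, q3→{q1}; now {q0, q1, q3}.
Read '2': q0→{q2}, q1→{q0, q2}, q3→{q2, q3}; now {q0, q2, q3}.
Read '2': q0→{q2}, q2→{q0}, q3→{q2, q3}; now {q0, q2, q3}.
Read '0': q0→{q0, q3}, q2→{q0}, q3→{q2}; now {q0, q2, q3}.
Read '0': q0→{q0, q3}, q2→{q0}, q3→{q2}; now {q0, q2, q3}.
Read '1': q0→{q1, q3}, q2→{q0}, q3→{q1}; now {q0, q1, q3}.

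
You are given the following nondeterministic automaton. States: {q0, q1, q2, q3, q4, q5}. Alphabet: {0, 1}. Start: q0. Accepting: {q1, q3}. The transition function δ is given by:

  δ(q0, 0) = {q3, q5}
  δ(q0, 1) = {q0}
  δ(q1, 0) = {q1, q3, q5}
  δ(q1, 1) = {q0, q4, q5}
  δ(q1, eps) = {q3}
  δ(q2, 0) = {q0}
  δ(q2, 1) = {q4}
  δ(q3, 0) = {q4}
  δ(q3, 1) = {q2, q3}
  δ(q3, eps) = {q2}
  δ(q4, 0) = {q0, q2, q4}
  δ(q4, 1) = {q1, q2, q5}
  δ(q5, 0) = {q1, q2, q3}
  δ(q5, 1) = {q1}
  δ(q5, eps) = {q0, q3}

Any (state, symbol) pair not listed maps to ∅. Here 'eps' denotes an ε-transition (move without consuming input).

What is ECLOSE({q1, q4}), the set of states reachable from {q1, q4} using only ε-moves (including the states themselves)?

Begin with {q1, q4}.
ε-move q1 → q3; add q3.
ε-move q3 → q2; add q2.

{q1, q2, q3, q4}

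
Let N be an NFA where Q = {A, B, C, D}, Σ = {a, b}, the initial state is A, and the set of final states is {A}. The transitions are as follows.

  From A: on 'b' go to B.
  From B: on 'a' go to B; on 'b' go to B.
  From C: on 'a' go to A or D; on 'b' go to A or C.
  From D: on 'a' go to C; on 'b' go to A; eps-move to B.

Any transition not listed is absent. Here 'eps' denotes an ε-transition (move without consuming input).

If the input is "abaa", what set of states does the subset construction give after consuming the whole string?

∅

Start in {A}.
Read 'a': A→∅; now ∅.
The set is empty and remains empty for the remaining 3 symbols.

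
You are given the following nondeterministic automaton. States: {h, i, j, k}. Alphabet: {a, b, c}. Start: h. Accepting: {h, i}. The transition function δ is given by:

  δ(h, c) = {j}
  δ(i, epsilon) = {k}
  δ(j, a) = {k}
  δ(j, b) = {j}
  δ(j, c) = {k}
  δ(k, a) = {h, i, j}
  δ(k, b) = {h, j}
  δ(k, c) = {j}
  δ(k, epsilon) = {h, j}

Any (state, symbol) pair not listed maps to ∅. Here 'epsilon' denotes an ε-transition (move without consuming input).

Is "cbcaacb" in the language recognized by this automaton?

Yes

Start in {h}.
Read 'c': h→{j}; now {j}.
Read 'b': j→{j}; now {j}.
Read 'c': j→{k}; union {k}; ε-closure = {h, j, k}.
Read 'a': h→∅, j→{k}, k→{h, i, j}; now {h, i, j, k}.
Read 'a': h→∅, i→∅, j→{k}, k→{h, i, j}; now {h, i, j, k}.
Read 'c': h→{j}, i→∅, j→{k}, k→{j}; union {j, k}; ε-closure = {h, j, k}.
Read 'b': h→∅, j→{j}, k→{h, j}; now {h, j}.
The final set {h, j} contains the accepting state h.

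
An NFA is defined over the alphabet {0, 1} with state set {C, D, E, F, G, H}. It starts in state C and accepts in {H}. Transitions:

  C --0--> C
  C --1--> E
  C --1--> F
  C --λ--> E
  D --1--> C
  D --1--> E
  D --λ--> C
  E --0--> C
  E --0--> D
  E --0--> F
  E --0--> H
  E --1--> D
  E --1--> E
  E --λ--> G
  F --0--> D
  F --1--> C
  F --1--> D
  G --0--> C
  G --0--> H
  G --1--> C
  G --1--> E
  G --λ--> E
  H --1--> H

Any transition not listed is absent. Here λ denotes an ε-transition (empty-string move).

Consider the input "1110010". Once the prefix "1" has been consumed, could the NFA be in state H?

Start: ε-closure({C}) = {C, E, G}.
Read '1': C→{E, F}, E→{D, E}, G→{C, E}; union {C, D, E, F}; ε-closure = {C, D, E, F, G}.
State H is not in {C, D, E, F, G}.

No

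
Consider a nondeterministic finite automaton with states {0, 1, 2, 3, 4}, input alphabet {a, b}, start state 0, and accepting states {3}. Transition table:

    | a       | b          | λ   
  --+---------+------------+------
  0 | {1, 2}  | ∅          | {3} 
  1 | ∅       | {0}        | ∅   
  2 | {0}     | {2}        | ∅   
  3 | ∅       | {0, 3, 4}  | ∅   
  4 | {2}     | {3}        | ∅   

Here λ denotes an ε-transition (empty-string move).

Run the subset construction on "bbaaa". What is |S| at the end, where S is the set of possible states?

2

Start: ε-closure({0}) = {0, 3}.
Read 'b': 0→∅, 3→{0, 3, 4}; now {0, 3, 4}.
Read 'b': 0→∅, 3→{0, 3, 4}, 4→{3}; now {0, 3, 4}.
Read 'a': 0→{1, 2}, 3→∅, 4→{2}; now {1, 2}.
Read 'a': 1→∅, 2→{0}; union {0}; ε-closure = {0, 3}.
Read 'a': 0→{1, 2}, 3→∅; now {1, 2}.
That set has 2 states.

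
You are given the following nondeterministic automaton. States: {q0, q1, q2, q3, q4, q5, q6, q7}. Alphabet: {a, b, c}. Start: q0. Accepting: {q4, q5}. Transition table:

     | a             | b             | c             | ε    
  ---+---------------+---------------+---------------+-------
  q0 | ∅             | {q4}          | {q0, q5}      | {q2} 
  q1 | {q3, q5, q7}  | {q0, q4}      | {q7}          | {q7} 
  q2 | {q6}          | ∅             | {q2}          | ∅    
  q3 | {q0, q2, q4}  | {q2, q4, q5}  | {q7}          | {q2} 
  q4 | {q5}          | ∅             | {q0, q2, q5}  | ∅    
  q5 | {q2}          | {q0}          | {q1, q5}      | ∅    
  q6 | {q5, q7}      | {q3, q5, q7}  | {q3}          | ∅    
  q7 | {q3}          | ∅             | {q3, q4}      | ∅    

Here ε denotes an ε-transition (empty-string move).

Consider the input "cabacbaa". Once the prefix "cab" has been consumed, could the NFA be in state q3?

Start: ε-closure({q0}) = {q0, q2}.
Read 'c': q0→{q0, q5}, q2→{q2}; now {q0, q2, q5}.
Read 'a': q0→∅, q2→{q6}, q5→{q2}; now {q2, q6}.
Read 'b': q2→∅, q6→{q3, q5, q7}; union {q3, q5, q7}; ε-closure = {q2, q3, q5, q7}.
State q3 is in {q2, q3, q5, q7}.

Yes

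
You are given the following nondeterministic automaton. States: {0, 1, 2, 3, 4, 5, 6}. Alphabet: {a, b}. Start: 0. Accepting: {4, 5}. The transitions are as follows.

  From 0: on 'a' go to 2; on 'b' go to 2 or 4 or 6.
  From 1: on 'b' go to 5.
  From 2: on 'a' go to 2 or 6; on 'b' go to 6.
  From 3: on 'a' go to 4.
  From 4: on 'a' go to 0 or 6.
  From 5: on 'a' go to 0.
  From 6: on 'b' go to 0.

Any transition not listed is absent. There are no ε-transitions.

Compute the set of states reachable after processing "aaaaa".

Start in {0}.
Read 'a': {0} → {2}.
Read 'a': {2} → {2, 6}.
Read 'a': {2, 6} → {2, 6}.
Read 'a': {2, 6} → {2, 6}.
Read 'a': {2, 6} → {2, 6}.

{2, 6}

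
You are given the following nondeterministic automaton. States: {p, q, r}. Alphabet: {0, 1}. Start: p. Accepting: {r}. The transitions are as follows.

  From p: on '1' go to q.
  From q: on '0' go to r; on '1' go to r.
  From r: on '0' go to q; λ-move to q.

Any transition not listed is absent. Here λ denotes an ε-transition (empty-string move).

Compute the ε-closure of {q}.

{q}

Begin with {q}.
No ε-moves leave this set, so the closure equals the set itself.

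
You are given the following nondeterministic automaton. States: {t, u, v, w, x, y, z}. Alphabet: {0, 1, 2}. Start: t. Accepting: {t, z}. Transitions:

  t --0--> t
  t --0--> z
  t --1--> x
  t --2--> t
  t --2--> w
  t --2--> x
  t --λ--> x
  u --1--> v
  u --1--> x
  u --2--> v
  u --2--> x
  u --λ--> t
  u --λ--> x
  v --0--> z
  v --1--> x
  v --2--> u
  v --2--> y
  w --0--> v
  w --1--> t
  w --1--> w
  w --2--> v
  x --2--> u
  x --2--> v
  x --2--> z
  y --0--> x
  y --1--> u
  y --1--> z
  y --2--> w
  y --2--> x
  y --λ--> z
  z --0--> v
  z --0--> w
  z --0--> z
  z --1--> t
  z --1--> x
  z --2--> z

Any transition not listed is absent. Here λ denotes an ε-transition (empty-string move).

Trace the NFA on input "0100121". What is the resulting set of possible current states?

Start: ε-closure({t}) = {t, x}.
Read '0': t→{t, z}, x→∅; union {t, z}; ε-closure = {t, x, z}.
Read '1': t→{x}, x→∅, z→{t, x}; now {t, x}.
Read '0': t→{t, z}, x→∅; union {t, z}; ε-closure = {t, x, z}.
Read '0': t→{t, z}, x→∅, z→{v, w, z}; union {t, v, w, z}; ε-closure = {t, v, w, x, z}.
Read '1': t→{x}, v→{x}, w→{t, w}, x→∅, z→{t, x}; now {t, w, x}.
Read '2': t→{t, w, x}, w→{v}, x→{u, v, z}; now {t, u, v, w, x, z}.
Read '1': t→{x}, u→{v, x}, v→{x}, w→{t, w}, x→∅, z→{t, x}; now {t, v, w, x}.

{t, v, w, x}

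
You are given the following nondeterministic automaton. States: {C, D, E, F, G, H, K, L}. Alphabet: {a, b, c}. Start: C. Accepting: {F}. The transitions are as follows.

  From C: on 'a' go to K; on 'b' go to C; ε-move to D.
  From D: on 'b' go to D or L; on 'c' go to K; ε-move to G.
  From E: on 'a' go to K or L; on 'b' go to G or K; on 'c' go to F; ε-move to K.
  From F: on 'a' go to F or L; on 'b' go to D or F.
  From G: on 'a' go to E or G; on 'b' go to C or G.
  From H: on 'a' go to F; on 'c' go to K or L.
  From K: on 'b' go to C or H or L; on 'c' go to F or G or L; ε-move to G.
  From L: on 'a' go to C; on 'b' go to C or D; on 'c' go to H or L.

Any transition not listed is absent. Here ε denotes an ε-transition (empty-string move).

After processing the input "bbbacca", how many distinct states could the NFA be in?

7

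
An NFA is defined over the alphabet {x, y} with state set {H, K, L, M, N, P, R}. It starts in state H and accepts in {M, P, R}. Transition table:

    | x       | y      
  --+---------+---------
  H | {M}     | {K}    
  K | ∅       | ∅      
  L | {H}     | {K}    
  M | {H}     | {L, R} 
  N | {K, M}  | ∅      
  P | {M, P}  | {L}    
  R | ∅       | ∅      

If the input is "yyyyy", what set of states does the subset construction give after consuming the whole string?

Start in {H}.
Read 'y': H→{K}; now {K}.
Read 'y': K→∅; now ∅.
The set is empty and remains empty for the remaining 3 symbols.

∅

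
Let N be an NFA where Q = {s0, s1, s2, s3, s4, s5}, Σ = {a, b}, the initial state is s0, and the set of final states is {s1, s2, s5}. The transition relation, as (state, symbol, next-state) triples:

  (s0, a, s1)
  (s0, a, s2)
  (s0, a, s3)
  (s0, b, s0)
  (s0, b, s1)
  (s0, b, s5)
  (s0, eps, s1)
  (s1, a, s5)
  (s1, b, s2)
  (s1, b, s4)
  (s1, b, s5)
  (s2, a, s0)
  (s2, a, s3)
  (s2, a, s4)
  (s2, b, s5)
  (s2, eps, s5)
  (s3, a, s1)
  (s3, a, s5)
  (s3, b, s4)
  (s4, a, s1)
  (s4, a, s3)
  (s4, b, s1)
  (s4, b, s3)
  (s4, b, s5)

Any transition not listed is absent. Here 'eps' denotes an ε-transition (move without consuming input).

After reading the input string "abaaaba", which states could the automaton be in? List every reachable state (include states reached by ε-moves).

{s0, s1, s2, s3, s4, s5}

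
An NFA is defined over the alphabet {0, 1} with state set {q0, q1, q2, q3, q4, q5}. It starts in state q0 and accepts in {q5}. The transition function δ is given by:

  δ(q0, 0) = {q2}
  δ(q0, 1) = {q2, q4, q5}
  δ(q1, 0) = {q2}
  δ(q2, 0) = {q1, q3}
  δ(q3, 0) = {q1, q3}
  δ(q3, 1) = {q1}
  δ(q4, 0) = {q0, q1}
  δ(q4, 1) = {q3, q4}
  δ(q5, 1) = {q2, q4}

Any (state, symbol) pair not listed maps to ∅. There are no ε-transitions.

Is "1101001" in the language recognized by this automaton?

No

Start in {q0}.
Read '1': q0→{q2, q4, q5}; now {q2, q4, q5}.
Read '1': q2→∅, q4→{q3, q4}, q5→{q2, q4}; now {q2, q3, q4}.
Read '0': q2→{q1, q3}, q3→{q1, q3}, q4→{q0, q1}; now {q0, q1, q3}.
Read '1': q0→{q2, q4, q5}, q1→∅, q3→{q1}; now {q1, q2, q4, q5}.
Read '0': q1→{q2}, q2→{q1, q3}, q4→{q0, q1}, q5→∅; now {q0, q1, q2, q3}.
Read '0': q0→{q2}, q1→{q2}, q2→{q1, q3}, q3→{q1, q3}; now {q1, q2, q3}.
Read '1': q1→∅, q2→∅, q3→{q1}; now {q1}.
The final set {q1} contains no accepting state.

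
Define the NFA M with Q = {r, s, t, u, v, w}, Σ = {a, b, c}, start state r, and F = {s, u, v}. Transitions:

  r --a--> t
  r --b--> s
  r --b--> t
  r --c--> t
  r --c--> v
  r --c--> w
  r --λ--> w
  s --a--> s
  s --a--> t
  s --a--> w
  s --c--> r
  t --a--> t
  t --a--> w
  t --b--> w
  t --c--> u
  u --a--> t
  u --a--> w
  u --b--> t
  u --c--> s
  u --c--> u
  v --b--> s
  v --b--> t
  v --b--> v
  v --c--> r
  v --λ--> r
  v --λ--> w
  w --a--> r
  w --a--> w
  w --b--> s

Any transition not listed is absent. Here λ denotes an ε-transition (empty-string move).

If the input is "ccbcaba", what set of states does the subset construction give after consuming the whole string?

Start: ε-closure({r}) = {r, w}.
Read 'c': {r, w} → {r, t, v, w}.
Read 'c': {r, t, v, w} → {r, t, u, v, w}.
Read 'b': {r, t, u, v, w} → {r, s, t, v, w}.
Read 'c': {r, s, t, v, w} → {r, t, u, v, w}.
Read 'a': {r, t, u, v, w} → {r, t, w}.
Read 'b': {r, t, w} → {s, t, w}.
Read 'a': {s, t, w} → {r, s, t, w}.

{r, s, t, w}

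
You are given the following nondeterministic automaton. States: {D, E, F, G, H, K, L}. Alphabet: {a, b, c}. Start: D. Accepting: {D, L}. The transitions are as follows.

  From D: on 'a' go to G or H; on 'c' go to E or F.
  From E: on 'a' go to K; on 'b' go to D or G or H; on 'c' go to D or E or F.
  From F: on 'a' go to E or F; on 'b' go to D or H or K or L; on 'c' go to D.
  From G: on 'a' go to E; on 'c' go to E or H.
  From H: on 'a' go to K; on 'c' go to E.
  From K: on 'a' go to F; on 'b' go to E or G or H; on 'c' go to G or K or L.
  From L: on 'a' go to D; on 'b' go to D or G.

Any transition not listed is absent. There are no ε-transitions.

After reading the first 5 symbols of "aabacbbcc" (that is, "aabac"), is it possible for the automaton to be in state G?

Start in {D}.
Read 'a': D→{G, H}; now {G, H}.
Read 'a': G→{E}, H→{K}; now {E, K}.
Read 'b': E→{D, G, H}, K→{E, G, H}; now {D, E, G, H}.
Read 'a': D→{G, H}, E→{K}, G→{E}, H→{K}; now {E, G, H, K}.
Read 'c': E→{D, E, F}, G→{E, H}, H→{E}, K→{G, K, L}; now {D, E, F, G, H, K, L}.
State G is in {D, E, F, G, H, K, L}.

Yes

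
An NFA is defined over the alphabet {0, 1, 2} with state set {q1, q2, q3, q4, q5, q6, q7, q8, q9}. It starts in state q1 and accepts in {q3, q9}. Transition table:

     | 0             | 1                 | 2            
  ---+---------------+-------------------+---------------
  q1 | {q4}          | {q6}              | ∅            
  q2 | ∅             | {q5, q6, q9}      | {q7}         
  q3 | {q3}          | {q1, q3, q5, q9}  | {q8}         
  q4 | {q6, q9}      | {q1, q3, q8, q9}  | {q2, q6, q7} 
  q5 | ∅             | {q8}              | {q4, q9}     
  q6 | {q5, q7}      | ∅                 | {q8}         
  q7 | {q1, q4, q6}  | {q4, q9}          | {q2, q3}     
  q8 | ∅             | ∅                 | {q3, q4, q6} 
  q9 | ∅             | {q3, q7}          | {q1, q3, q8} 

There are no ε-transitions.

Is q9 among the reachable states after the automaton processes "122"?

Start in {q1}.
Read '1': q1→{q6}; now {q6}.
Read '2': q6→{q8}; now {q8}.
Read '2': q8→{q3, q4, q6}; now {q3, q4, q6}.
State q9 is not in {q3, q4, q6}.

No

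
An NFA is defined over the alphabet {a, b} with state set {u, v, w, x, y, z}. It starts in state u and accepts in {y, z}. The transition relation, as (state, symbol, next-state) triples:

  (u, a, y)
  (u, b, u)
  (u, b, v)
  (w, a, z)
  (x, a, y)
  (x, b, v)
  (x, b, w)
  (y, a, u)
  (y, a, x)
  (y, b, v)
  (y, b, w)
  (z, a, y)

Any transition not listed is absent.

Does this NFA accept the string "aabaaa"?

Yes

Start in {u}.
Read 'a': u→{y}; now {y}.
Read 'a': y→{u, x}; now {u, x}.
Read 'b': u→{u, v}, x→{v, w}; now {u, v, w}.
Read 'a': u→{y}, v→∅, w→{z}; now {y, z}.
Read 'a': y→{u, x}, z→{y}; now {u, x, y}.
Read 'a': u→{y}, x→{y}, y→{u, x}; now {u, x, y}.
The final set {u, x, y} contains the accepting state y.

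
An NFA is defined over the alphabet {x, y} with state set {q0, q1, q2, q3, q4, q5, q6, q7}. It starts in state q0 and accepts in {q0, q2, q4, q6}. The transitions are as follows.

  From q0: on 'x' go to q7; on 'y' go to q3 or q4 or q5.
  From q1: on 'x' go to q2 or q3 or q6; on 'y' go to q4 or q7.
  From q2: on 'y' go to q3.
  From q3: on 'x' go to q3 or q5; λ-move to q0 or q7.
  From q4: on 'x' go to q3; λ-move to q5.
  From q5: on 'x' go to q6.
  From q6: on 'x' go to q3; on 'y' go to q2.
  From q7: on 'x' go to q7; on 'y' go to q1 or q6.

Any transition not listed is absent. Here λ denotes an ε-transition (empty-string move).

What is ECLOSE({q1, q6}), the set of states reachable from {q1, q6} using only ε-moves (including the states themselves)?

Begin with {q1, q6}.
No ε-moves leave this set, so the closure equals the set itself.

{q1, q6}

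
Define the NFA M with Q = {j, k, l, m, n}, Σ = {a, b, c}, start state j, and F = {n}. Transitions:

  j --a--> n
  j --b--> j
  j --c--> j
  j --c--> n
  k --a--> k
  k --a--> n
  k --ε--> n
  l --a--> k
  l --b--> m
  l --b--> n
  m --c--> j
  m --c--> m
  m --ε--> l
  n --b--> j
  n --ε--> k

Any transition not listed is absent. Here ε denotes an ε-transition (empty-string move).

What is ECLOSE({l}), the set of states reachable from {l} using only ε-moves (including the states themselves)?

{l}

Begin with {l}.
No ε-moves leave this set, so the closure equals the set itself.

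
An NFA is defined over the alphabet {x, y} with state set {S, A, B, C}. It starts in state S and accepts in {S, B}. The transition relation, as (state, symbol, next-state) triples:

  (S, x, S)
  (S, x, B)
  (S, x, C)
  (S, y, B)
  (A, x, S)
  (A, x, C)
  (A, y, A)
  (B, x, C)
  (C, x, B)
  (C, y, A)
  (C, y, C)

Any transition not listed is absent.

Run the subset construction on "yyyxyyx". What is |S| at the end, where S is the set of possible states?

0

Start in {S}.
Read 'y': {S} → {B}.
Read 'y': {B} → ∅.
The set is empty and remains empty for the remaining 5 symbols.
That set has 0 states.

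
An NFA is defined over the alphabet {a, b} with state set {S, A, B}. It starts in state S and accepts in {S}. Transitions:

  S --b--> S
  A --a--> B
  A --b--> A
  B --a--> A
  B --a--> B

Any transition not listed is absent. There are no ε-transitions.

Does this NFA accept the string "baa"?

No

Start in {S}.
Read 'b': S→{S}; now {S}.
Read 'a': S→∅; now ∅.
The set is empty and remains empty for the remaining 1 symbol.
The final set ∅ contains no accepting state.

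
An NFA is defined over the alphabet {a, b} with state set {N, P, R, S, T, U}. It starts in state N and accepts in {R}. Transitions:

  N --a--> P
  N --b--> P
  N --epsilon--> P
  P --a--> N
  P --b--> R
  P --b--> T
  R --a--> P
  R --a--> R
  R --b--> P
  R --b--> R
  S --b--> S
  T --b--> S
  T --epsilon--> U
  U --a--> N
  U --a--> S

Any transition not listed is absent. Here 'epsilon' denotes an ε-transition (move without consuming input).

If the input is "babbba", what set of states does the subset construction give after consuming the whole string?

{N, P, R, S}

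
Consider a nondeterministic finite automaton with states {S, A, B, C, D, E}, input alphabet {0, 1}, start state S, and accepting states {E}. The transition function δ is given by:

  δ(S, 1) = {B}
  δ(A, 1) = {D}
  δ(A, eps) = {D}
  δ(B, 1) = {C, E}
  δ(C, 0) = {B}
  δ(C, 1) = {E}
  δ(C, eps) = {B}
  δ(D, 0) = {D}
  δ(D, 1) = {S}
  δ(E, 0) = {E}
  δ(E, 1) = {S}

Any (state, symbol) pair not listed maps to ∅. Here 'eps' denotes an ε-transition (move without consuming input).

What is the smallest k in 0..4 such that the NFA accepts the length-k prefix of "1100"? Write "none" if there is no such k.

Start in {S}.
Read '1': S→{B}; now {B}.
Read '1': B→{C, E}; union {C, E}; ε-closure = {B, C, E}.
None of the earlier sets intersect F, but {B, C, E} does.

2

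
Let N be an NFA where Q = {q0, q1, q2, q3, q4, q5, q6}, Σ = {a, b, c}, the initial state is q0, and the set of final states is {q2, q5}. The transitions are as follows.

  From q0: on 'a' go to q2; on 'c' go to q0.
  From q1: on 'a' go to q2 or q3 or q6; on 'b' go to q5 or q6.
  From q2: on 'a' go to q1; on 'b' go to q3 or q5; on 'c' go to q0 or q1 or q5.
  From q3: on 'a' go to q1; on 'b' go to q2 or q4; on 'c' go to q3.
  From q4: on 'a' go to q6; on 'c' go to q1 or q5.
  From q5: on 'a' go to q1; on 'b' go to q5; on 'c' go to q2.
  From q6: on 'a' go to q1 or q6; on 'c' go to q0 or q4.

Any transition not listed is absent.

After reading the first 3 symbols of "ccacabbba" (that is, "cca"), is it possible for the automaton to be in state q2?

Yes

Start in {q0}.
Read 'c': {q0} → {q0}.
Read 'c': {q0} → {q0}.
Read 'a': {q0} → {q2}.
State q2 is in {q2}.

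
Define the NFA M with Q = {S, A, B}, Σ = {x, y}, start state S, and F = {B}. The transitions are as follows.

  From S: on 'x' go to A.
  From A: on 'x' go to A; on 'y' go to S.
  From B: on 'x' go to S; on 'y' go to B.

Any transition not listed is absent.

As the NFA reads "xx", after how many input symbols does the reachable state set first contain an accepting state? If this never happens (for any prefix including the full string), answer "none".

Start in {S}.
Read 'x': {S} → {A}.
Read 'x': {A} → {A}.
No reachable set along the way intersects F.

none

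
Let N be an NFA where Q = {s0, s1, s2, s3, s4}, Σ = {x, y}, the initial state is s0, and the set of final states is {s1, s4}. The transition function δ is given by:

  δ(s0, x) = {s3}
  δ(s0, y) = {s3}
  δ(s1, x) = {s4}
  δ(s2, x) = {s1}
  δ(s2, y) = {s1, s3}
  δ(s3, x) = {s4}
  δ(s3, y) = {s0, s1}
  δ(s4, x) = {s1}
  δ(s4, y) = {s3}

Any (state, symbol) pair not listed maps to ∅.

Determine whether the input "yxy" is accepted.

No

Start in {s0}.
Read 'y': s0→{s3}; now {s3}.
Read 'x': s3→{s4}; now {s4}.
Read 'y': s4→{s3}; now {s3}.
The final set {s3} contains no accepting state.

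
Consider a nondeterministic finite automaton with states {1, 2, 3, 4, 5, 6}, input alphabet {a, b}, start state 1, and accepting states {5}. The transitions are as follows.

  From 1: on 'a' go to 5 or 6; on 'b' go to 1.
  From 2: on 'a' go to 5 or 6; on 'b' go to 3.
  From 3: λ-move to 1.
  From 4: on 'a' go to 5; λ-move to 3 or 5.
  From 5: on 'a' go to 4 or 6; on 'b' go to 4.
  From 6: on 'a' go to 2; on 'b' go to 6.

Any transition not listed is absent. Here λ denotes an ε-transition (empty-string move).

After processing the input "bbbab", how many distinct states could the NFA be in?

5

Start in {1}.
Read 'b': 1→{1}; now {1}.
Read 'b': 1→{1}; now {1}.
Read 'b': 1→{1}; now {1}.
Read 'a': 1→{5, 6}; now {5, 6}.
Read 'b': 5→{4}, 6→{6}; union {4, 6}; ε-closure = {1, 3, 4, 5, 6}.
That set has 5 states.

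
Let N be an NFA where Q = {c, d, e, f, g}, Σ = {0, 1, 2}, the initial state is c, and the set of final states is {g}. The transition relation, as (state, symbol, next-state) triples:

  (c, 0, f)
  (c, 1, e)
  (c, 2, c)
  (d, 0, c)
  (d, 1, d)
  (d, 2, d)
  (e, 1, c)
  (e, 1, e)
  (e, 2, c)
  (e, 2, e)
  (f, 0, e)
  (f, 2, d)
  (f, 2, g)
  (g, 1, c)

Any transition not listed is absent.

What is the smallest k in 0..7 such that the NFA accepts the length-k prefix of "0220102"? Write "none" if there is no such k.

Start in {c}.
Read '0': {c} → {f}.
Read '2': {f} → {d, g}.
None of the earlier sets intersect F, but {d, g} does.

2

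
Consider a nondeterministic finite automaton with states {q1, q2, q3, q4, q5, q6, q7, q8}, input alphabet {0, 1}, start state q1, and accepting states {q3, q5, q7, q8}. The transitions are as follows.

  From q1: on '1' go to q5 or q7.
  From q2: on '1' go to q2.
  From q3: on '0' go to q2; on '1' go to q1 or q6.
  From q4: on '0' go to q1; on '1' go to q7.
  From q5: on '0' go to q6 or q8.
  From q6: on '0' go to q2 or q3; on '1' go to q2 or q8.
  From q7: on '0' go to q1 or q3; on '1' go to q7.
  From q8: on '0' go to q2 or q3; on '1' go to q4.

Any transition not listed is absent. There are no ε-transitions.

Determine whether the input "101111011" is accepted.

Start in {q1}.
Read '1': q1→{q5, q7}; now {q5, q7}.
Read '0': q5→{q6, q8}, q7→{q1, q3}; now {q1, q3, q6, q8}.
Read '1': q1→{q5, q7}, q3→{q1, q6}, q6→{q2, q8}, q8→{q4}; now {q1, q2, q4, q5, q6, q7, q8}.
Read '1': q1→{q5, q7}, q2→{q2}, q4→{q7}, q5→∅, q6→{q2, q8}, q7→{q7}, q8→{q4}; now {q2, q4, q5, q7, q8}.
Read '1': q2→{q2}, q4→{q7}, q5→∅, q7→{q7}, q8→{q4}; now {q2, q4, q7}.
Read '1': q2→{q2}, q4→{q7}, q7→{q7}; now {q2, q7}.
Read '0': q2→∅, q7→{q1, q3}; now {q1, q3}.
Read '1': q1→{q5, q7}, q3→{q1, q6}; now {q1, q5, q6, q7}.
Read '1': q1→{q5, q7}, q5→∅, q6→{q2, q8}, q7→{q7}; now {q2, q5, q7, q8}.
The final set {q2, q5, q7, q8} contains the accepting states q5, q7, q8.

Yes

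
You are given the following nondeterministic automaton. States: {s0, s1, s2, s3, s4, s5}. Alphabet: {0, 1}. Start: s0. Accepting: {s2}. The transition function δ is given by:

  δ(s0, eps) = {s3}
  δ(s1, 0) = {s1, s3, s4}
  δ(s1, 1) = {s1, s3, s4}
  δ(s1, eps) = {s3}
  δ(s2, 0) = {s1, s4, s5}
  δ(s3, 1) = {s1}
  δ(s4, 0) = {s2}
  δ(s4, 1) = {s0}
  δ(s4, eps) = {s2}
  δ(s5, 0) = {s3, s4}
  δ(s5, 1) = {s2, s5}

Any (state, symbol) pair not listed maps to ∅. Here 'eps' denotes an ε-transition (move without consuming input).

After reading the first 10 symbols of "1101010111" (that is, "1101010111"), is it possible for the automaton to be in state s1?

Yes

Start: ε-closure({s0}) = {s0, s3}.
Read '1': {s0, s3} → {s1, s3}.
Read '1': {s1, s3} → {s1, s2, s3, s4}.
Read '0': {s1, s2, s3, s4} → {s1, s2, s3, s4, s5}.
Read '1': {s1, s2, s3, s4, s5} → {s0, s1, s2, s3, s4, s5}.
Read '0': {s0, s1, s2, s3, s4, s5} → {s1, s2, s3, s4, s5}.
Read '1': {s1, s2, s3, s4, s5} → {s0, s1, s2, s3, s4, s5}.
Read '0': {s0, s1, s2, s3, s4, s5} → {s1, s2, s3, s4, s5}.
Read '1': {s1, s2, s3, s4, s5} → {s0, s1, s2, s3, s4, s5}.
Read '1': {s0, s1, s2, s3, s4, s5} → {s0, s1, s2, s3, s4, s5}.
Read '1': {s0, s1, s2, s3, s4, s5} → {s0, s1, s2, s3, s4, s5}.
State s1 is in {s0, s1, s2, s3, s4, s5}.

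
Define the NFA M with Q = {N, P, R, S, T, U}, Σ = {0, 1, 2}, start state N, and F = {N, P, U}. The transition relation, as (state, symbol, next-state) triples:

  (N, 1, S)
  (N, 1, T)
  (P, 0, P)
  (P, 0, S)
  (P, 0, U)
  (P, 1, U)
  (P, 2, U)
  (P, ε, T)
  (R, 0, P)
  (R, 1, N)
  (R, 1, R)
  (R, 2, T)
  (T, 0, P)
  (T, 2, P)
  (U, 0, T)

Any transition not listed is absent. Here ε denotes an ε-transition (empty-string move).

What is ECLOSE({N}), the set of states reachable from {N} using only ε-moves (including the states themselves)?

{N}

Begin with {N}.
No ε-moves leave this set, so the closure equals the set itself.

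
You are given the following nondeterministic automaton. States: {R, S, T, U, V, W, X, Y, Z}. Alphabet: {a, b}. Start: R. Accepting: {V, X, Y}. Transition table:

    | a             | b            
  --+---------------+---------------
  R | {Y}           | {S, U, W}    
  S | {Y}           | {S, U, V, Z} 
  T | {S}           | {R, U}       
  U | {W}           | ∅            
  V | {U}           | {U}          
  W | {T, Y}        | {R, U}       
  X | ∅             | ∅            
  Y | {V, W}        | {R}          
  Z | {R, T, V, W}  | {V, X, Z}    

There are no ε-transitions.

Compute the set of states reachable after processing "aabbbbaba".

{T, W, Y}

Start in {R}.
Read 'a': R→{Y}; now {Y}.
Read 'a': Y→{V, W}; now {V, W}.
Read 'b': V→{U}, W→{R, U}; now {R, U}.
Read 'b': R→{S, U, W}, U→∅; now {S, U, W}.
Read 'b': S→{S, U, V, Z}, U→∅, W→{R, U}; now {R, S, U, V, Z}.
Read 'b': R→{S, U, W}, S→{S, U, V, Z}, U→∅, V→{U}, Z→{V, X, Z}; now {S, U, V, W, X, Z}.
Read 'a': S→{Y}, U→{W}, V→{U}, W→{T, Y}, X→∅, Z→{R, T, V, W}; now {R, T, U, V, W, Y}.
Read 'b': R→{S, U, W}, T→{R, U}, U→∅, V→{U}, W→{R, U}, Y→{R}; now {R, S, U, W}.
Read 'a': R→{Y}, S→{Y}, U→{W}, W→{T, Y}; now {T, W, Y}.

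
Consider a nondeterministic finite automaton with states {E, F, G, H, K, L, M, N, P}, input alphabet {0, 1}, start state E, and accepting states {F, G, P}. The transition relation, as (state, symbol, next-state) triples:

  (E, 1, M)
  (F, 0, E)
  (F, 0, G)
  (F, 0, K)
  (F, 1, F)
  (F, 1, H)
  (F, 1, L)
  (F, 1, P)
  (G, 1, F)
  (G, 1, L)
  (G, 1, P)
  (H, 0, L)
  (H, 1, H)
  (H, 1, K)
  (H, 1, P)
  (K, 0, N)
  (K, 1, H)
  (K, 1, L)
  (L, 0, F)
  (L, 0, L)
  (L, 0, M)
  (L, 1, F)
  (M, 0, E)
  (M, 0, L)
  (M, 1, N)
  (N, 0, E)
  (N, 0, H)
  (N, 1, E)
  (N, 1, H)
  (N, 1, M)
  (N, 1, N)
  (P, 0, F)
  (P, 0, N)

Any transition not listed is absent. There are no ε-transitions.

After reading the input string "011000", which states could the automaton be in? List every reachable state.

∅

Start in {E}.
Read '0': E→∅; now ∅.
The set is empty and remains empty for the remaining 5 symbols.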